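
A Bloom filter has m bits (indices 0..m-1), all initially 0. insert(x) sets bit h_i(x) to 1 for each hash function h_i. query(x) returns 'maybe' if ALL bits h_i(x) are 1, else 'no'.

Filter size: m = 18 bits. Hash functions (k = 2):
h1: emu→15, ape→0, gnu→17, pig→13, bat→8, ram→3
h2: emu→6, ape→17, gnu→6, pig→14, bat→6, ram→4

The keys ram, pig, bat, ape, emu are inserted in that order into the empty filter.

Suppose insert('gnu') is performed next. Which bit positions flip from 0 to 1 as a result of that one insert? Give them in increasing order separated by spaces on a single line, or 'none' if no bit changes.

Answer: none

Derivation:
Start: bits=000000000000000000
After insert 'ram': sets bits 3 4 -> bits=000110000000000000
After insert 'pig': sets bits 13 14 -> bits=000110000000011000
After insert 'bat': sets bits 6 8 -> bits=000110101000011000
After insert 'ape': sets bits 0 17 -> bits=100110101000011001
After insert 'emu': sets bits 6 15 -> bits=100110101000011101
insert 'gnu' would touch bits 6 17; currently bit6=1, bit17=1
Bits that are 0 among those (would change 0->1): none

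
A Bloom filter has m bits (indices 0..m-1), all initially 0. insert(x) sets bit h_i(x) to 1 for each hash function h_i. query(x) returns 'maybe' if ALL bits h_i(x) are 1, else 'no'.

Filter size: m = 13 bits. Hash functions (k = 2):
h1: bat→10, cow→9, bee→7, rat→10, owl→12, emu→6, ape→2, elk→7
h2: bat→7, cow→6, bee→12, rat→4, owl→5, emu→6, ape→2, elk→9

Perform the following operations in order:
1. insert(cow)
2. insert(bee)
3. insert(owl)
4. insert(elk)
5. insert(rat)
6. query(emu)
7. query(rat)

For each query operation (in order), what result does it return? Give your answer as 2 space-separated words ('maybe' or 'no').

Start: bits=0000000000000
Op 1: insert cow -> sets bits 6 9 -> bits=0000001001000
Op 2: insert bee -> sets bits 7 12 -> bits=0000001101001
Op 3: insert owl -> sets bits 5 12 -> bits=0000011101001
Op 4: insert elk -> sets bits 7 9 -> bits=0000011101001
Op 5: insert rat -> sets bits 4 10 -> bits=0000111101101
Op 6: query emu -> checks bit6=1 (all 1) -> maybe
Op 7: query rat -> checks bit4=1, bit10=1 (all 1) -> maybe
Query results in order: maybe maybe

Answer: maybe maybe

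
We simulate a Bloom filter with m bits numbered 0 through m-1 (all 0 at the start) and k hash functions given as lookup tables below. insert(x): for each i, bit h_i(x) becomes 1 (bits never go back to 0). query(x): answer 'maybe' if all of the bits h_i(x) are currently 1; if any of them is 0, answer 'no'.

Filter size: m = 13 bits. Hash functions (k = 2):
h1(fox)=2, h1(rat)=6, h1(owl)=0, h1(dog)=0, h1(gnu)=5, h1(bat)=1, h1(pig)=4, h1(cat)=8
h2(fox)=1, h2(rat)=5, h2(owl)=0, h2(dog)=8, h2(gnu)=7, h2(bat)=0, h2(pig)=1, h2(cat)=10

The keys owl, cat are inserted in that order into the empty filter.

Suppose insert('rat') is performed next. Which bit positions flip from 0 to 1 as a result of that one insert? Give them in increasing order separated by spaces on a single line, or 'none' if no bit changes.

Start: bits=0000000000000
After insert 'owl': sets bits 0 -> bits=1000000000000
After insert 'cat': sets bits 8 10 -> bits=1000000010100
insert 'rat' would touch bits 5 6; currently bit5=0, bit6=0
Bits that are 0 among those (would change 0->1): 5 6

Answer: 5 6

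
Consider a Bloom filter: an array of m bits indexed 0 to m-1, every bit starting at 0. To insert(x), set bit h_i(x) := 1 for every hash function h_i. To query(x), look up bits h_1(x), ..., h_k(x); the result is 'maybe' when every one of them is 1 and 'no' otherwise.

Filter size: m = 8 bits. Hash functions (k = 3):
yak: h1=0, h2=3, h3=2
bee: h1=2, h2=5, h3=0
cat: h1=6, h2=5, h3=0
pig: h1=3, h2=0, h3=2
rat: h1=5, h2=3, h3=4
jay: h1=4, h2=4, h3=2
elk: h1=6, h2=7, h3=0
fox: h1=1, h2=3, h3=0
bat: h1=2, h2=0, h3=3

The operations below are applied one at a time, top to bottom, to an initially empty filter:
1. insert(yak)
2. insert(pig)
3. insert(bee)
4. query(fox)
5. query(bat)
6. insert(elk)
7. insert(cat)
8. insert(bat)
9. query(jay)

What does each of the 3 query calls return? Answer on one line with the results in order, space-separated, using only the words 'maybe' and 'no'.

Answer: no maybe no

Derivation:
Start: bits=00000000
Op 1: insert yak -> sets bits 0 2 3 -> bits=10110000
Op 2: insert pig -> sets bits 0 2 3 -> bits=10110000
Op 3: insert bee -> sets bits 0 2 5 -> bits=10110100
Op 4: query fox -> checks bit0=1, bit1=0, bit3=1 (has a 0) -> no
Op 5: query bat -> checks bit0=1, bit2=1, bit3=1 (all 1) -> maybe
Op 6: insert elk -> sets bits 0 6 7 -> bits=10110111
Op 7: insert cat -> sets bits 0 5 6 -> bits=10110111
Op 8: insert bat -> sets bits 0 2 3 -> bits=10110111
Op 9: query jay -> checks bit2=1, bit4=0 (has a 0) -> no
Query results in order: no maybe no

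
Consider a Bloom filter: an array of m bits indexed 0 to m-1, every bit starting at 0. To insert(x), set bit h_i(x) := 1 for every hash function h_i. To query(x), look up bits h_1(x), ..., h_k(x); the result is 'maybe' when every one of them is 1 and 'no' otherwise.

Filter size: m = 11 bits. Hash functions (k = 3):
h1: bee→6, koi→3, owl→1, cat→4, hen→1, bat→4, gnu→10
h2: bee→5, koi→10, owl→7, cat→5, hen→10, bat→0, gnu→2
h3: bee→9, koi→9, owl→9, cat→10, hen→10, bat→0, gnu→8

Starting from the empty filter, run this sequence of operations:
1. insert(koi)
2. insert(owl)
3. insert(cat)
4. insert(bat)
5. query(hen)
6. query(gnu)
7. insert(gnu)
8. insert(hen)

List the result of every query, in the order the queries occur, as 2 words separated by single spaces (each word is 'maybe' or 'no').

Start: bits=00000000000
Op 1: insert koi -> sets bits 3 9 10 -> bits=00010000011
Op 2: insert owl -> sets bits 1 7 9 -> bits=01010001011
Op 3: insert cat -> sets bits 4 5 10 -> bits=01011101011
Op 4: insert bat -> sets bits 0 4 -> bits=11011101011
Op 5: query hen -> checks bit1=1, bit10=1 (all 1) -> maybe
Op 6: query gnu -> checks bit2=0, bit8=0, bit10=1 (has a 0) -> no
Op 7: insert gnu -> sets bits 2 8 10 -> bits=11111101111
Op 8: insert hen -> sets bits 1 10 -> bits=11111101111
Query results in order: maybe no

Answer: maybe no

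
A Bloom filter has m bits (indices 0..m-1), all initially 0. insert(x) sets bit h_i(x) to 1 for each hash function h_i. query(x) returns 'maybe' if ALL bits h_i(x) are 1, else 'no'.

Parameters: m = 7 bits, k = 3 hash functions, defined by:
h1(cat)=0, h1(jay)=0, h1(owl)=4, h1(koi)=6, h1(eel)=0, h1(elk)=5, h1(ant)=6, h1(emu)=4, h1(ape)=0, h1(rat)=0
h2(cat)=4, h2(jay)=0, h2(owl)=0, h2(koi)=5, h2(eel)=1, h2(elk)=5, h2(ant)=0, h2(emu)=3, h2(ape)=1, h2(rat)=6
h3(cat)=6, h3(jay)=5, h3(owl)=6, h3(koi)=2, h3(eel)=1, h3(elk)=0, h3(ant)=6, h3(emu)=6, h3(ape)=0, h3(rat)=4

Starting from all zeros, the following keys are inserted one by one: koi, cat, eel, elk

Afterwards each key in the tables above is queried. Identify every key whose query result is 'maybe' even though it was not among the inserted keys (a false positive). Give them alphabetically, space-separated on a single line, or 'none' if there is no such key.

Start: bits=0000000
After insert 'koi': sets bits 2 5 6 -> bits=0010011
After insert 'cat': sets bits 0 4 6 -> bits=1010111
After insert 'eel': sets bits 0 1 -> bits=1110111
After insert 'elk': sets bits 0 5 -> bits=1110111
Not inserted: ant ape emu jay owl rat — query each against bits=1110111:
query ant: checks bit0=1, bit6=1 (all 1) -> maybe => FALSE POSITIVE
query ape: checks bit0=1, bit1=1 (all 1) -> maybe => FALSE POSITIVE
query emu: checks bit3=0, bit4=1, bit6=1 (has a 0) -> no => not a false positive
query jay: checks bit0=1, bit5=1 (all 1) -> maybe => FALSE POSITIVE
query owl: checks bit0=1, bit4=1, bit6=1 (all 1) -> maybe => FALSE POSITIVE
query rat: checks bit0=1, bit4=1, bit6=1 (all 1) -> maybe => FALSE POSITIVE
False positives (alphabetical): ant ape jay owl rat

Answer: ant ape jay owl rat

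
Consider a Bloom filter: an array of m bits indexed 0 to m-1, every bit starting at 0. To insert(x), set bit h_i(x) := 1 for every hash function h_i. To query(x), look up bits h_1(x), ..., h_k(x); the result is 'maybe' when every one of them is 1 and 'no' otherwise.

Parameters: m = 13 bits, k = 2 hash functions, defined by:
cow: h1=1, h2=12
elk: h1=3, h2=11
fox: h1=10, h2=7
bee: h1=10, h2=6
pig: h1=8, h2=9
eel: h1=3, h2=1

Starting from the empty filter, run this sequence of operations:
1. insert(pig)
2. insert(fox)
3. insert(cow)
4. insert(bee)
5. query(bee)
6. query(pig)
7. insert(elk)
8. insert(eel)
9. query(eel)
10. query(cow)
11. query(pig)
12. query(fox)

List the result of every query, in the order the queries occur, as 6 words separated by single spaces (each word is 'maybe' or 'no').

Start: bits=0000000000000
Op 1: insert pig -> sets bits 8 9 -> bits=0000000011000
Op 2: insert fox -> sets bits 7 10 -> bits=0000000111100
Op 3: insert cow -> sets bits 1 12 -> bits=0100000111101
Op 4: insert bee -> sets bits 6 10 -> bits=0100001111101
Op 5: query bee -> checks bit6=1, bit10=1 (all 1) -> maybe
Op 6: query pig -> checks bit8=1, bit9=1 (all 1) -> maybe
Op 7: insert elk -> sets bits 3 11 -> bits=0101001111111
Op 8: insert eel -> sets bits 1 3 -> bits=0101001111111
Op 9: query eel -> checks bit1=1, bit3=1 (all 1) -> maybe
Op 10: query cow -> checks bit1=1, bit12=1 (all 1) -> maybe
Op 11: query pig -> checks bit8=1, bit9=1 (all 1) -> maybe
Op 12: query fox -> checks bit7=1, bit10=1 (all 1) -> maybe
Query results in order: maybe maybe maybe maybe maybe maybe

Answer: maybe maybe maybe maybe maybe maybe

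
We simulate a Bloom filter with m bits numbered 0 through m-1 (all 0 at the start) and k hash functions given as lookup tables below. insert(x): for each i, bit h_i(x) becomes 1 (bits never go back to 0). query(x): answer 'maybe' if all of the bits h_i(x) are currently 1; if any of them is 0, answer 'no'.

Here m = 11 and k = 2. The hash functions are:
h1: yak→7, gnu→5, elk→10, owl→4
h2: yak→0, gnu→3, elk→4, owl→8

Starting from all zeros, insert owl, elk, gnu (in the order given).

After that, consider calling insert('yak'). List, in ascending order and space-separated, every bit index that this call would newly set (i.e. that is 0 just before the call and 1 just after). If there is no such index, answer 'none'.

Start: bits=00000000000
After insert 'owl': sets bits 4 8 -> bits=00001000100
After insert 'elk': sets bits 4 10 -> bits=00001000101
After insert 'gnu': sets bits 3 5 -> bits=00011100101
insert 'yak' would touch bits 0 7; currently bit0=0, bit7=0
Bits that are 0 among those (would change 0->1): 0 7

Answer: 0 7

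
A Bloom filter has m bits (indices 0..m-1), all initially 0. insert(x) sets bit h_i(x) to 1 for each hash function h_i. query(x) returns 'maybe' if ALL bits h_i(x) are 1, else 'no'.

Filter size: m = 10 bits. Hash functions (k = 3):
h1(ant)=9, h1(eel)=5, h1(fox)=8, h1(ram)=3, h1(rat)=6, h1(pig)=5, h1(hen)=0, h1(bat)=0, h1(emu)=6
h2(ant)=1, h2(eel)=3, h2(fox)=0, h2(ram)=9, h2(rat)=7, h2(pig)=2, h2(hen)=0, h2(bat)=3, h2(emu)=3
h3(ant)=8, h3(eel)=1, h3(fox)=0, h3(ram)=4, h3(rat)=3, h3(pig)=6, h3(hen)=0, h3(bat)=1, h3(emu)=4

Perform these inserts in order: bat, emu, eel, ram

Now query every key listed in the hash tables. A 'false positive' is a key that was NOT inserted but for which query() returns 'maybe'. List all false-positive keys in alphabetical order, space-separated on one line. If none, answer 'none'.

Start: bits=0000000000
After insert 'bat': sets bits 0 1 3 -> bits=1101000000
After insert 'emu': sets bits 3 4 6 -> bits=1101101000
After insert 'eel': sets bits 1 3 5 -> bits=1101111000
After insert 'ram': sets bits 3 4 9 -> bits=1101111001
Not inserted: ant fox hen pig rat — query each against bits=1101111001:
query ant: checks bit1=1, bit8=0, bit9=1 (has a 0) -> no => not a false positive
query fox: checks bit0=1, bit8=0 (has a 0) -> no => not a false positive
query hen: checks bit0=1 (all 1) -> maybe => FALSE POSITIVE
query pig: checks bit2=0, bit5=1, bit6=1 (has a 0) -> no => not a false positive
query rat: checks bit3=1, bit6=1, bit7=0 (has a 0) -> no => not a false positive
False positives (alphabetical): hen

Answer: hen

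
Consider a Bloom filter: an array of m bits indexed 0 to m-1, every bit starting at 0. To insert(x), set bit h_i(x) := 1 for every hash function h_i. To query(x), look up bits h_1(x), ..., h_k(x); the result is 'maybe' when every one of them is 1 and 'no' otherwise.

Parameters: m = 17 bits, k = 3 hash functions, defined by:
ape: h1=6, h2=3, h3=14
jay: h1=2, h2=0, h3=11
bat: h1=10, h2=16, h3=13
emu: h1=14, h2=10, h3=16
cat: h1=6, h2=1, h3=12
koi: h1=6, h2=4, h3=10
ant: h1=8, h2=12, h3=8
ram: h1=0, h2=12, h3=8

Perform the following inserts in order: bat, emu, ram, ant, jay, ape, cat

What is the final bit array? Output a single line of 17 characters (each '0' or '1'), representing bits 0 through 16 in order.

Answer: 11110010101111101

Derivation:
Start: bits=00000000000000000
After insert 'bat': sets bits 10 13 16 -> bits=00000000001001001
After insert 'emu': sets bits 10 14 16 -> bits=00000000001001101
After insert 'ram': sets bits 0 8 12 -> bits=10000000101011101
After insert 'ant': sets bits 8 12 -> bits=10000000101011101
After insert 'jay': sets bits 0 2 11 -> bits=10100000101111101
After insert 'ape': sets bits 3 6 14 -> bits=10110010101111101
After insert 'cat': sets bits 1 6 12 -> bits=11110010101111101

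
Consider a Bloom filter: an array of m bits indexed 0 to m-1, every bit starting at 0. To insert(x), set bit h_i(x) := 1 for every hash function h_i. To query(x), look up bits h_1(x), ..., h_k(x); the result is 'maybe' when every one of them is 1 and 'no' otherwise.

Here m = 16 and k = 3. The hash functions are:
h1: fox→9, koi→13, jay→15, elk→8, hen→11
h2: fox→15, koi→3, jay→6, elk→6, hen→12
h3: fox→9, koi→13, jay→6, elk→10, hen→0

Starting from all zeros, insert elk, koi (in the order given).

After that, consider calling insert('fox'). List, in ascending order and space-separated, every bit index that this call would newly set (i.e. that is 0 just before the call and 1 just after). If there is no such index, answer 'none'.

Start: bits=0000000000000000
After insert 'elk': sets bits 6 8 10 -> bits=0000001010100000
After insert 'koi': sets bits 3 13 -> bits=0001001010100100
insert 'fox' would touch bits 9 15; currently bit9=0, bit15=0
Bits that are 0 among those (would change 0->1): 9 15

Answer: 9 15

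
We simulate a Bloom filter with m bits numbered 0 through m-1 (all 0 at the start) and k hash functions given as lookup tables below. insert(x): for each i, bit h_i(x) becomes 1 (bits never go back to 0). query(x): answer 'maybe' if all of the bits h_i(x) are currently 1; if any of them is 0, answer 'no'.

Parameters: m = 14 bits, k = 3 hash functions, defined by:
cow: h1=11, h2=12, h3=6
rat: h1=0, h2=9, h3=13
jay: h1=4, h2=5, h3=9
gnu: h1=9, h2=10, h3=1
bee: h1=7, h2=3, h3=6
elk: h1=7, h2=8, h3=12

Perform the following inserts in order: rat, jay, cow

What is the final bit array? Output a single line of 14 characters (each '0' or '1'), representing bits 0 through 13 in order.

Start: bits=00000000000000
After insert 'rat': sets bits 0 9 13 -> bits=10000000010001
After insert 'jay': sets bits 4 5 9 -> bits=10001100010001
After insert 'cow': sets bits 6 11 12 -> bits=10001110010111

Answer: 10001110010111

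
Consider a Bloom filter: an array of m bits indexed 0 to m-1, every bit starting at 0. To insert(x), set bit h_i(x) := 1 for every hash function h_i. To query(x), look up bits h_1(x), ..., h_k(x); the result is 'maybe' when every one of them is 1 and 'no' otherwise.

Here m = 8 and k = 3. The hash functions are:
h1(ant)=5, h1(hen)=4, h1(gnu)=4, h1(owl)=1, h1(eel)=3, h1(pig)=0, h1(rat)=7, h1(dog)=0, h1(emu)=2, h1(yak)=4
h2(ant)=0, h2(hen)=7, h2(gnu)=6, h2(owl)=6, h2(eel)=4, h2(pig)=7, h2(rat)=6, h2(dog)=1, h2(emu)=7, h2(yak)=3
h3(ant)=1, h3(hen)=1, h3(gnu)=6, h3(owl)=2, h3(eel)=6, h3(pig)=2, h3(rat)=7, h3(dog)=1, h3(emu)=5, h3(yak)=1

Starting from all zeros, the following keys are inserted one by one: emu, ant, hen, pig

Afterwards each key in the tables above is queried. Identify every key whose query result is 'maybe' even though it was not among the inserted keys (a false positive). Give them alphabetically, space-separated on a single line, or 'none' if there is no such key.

Answer: dog

Derivation:
Start: bits=00000000
After insert 'emu': sets bits 2 5 7 -> bits=00100101
After insert 'ant': sets bits 0 1 5 -> bits=11100101
After insert 'hen': sets bits 1 4 7 -> bits=11101101
After insert 'pig': sets bits 0 2 7 -> bits=11101101
Not inserted: dog eel gnu owl rat yak — query each against bits=11101101:
query dog: checks bit0=1, bit1=1 (all 1) -> maybe => FALSE POSITIVE
query eel: checks bit3=0, bit4=1, bit6=0 (has a 0) -> no => not a false positive
query gnu: checks bit4=1, bit6=0 (has a 0) -> no => not a false positive
query owl: checks bit1=1, bit2=1, bit6=0 (has a 0) -> no => not a false positive
query rat: checks bit6=0, bit7=1 (has a 0) -> no => not a false positive
query yak: checks bit1=1, bit3=0, bit4=1 (has a 0) -> no => not a false positive
False positives (alphabetical): dog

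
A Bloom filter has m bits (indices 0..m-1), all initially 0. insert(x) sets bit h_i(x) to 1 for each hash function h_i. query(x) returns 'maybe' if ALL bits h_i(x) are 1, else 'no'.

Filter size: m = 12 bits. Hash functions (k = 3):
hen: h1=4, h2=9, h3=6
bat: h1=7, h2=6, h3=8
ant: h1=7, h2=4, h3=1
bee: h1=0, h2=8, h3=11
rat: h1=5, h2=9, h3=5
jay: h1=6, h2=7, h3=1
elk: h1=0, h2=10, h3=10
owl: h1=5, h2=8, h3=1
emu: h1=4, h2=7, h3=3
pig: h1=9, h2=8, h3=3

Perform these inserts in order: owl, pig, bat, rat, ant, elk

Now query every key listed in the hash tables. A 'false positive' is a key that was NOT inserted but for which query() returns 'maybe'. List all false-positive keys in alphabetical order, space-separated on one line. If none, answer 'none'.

Answer: emu hen jay

Derivation:
Start: bits=000000000000
After insert 'owl': sets bits 1 5 8 -> bits=010001001000
After insert 'pig': sets bits 3 8 9 -> bits=010101001100
After insert 'bat': sets bits 6 7 8 -> bits=010101111100
After insert 'rat': sets bits 5 9 -> bits=010101111100
After insert 'ant': sets bits 1 4 7 -> bits=010111111100
After insert 'elk': sets bits 0 10 -> bits=110111111110
Not inserted: bee emu hen jay — query each against bits=110111111110:
query bee: checks bit0=1, bit8=1, bit11=0 (has a 0) -> no => not a false positive
query emu: checks bit3=1, bit4=1, bit7=1 (all 1) -> maybe => FALSE POSITIVE
query hen: checks bit4=1, bit6=1, bit9=1 (all 1) -> maybe => FALSE POSITIVE
query jay: checks bit1=1, bit6=1, bit7=1 (all 1) -> maybe => FALSE POSITIVE
False positives (alphabetical): emu hen jay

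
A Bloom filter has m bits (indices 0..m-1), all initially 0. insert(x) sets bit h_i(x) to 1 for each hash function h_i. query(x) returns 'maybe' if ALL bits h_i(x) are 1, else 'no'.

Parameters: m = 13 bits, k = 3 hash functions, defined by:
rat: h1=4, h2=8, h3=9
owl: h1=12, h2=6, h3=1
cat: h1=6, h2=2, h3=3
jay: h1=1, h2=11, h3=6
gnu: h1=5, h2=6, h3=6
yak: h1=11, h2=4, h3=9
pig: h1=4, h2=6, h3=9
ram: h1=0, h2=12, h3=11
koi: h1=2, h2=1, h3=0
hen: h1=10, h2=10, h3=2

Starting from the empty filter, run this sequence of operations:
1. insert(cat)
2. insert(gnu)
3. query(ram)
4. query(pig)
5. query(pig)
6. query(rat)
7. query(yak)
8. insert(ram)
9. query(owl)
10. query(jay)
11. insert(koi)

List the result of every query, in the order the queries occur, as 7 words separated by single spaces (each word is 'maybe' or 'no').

Answer: no no no no no no no

Derivation:
Start: bits=0000000000000
Op 1: insert cat -> sets bits 2 3 6 -> bits=0011001000000
Op 2: insert gnu -> sets bits 5 6 -> bits=0011011000000
Op 3: query ram -> checks bit0=0, bit11=0, bit12=0 (has a 0) -> no
Op 4: query pig -> checks bit4=0, bit6=1, bit9=0 (has a 0) -> no
Op 5: query pig -> checks bit4=0, bit6=1, bit9=0 (has a 0) -> no
Op 6: query rat -> checks bit4=0, bit8=0, bit9=0 (has a 0) -> no
Op 7: query yak -> checks bit4=0, bit9=0, bit11=0 (has a 0) -> no
Op 8: insert ram -> sets bits 0 11 12 -> bits=1011011000011
Op 9: query owl -> checks bit1=0, bit6=1, bit12=1 (has a 0) -> no
Op 10: query jay -> checks bit1=0, bit6=1, bit11=1 (has a 0) -> no
Op 11: insert koi -> sets bits 0 1 2 -> bits=1111011000011
Query results in order: no no no no no no no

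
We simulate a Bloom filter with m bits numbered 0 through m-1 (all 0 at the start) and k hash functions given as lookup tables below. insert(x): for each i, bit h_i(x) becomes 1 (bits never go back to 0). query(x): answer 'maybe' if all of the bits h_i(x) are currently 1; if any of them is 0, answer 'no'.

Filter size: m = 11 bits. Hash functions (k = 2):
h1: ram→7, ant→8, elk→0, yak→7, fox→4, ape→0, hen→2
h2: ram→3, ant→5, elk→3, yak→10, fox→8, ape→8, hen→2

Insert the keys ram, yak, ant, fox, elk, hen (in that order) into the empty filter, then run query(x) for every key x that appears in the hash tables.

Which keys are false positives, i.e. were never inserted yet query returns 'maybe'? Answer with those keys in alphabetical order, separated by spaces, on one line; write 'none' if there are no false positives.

Answer: ape

Derivation:
Start: bits=00000000000
After insert 'ram': sets bits 3 7 -> bits=00010001000
After insert 'yak': sets bits 7 10 -> bits=00010001001
After insert 'ant': sets bits 5 8 -> bits=00010101101
After insert 'fox': sets bits 4 8 -> bits=00011101101
After insert 'elk': sets bits 0 3 -> bits=10011101101
After insert 'hen': sets bits 2 -> bits=10111101101
Not inserted: ape — query each against bits=10111101101:
query ape: checks bit0=1, bit8=1 (all 1) -> maybe => FALSE POSITIVE
False positives (alphabetical): ape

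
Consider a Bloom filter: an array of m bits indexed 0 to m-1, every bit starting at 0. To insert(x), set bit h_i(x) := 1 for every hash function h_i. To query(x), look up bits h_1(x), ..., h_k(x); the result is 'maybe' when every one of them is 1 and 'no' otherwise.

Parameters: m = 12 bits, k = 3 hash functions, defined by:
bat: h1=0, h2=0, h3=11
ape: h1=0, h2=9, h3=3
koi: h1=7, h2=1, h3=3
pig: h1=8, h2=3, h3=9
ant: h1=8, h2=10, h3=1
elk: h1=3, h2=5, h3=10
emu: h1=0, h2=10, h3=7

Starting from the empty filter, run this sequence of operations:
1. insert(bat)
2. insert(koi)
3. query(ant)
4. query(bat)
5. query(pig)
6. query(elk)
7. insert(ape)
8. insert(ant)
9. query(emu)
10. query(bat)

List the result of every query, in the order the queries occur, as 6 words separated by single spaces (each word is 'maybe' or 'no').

Answer: no maybe no no maybe maybe

Derivation:
Start: bits=000000000000
Op 1: insert bat -> sets bits 0 11 -> bits=100000000001
Op 2: insert koi -> sets bits 1 3 7 -> bits=110100010001
Op 3: query ant -> checks bit1=1, bit8=0, bit10=0 (has a 0) -> no
Op 4: query bat -> checks bit0=1, bit11=1 (all 1) -> maybe
Op 5: query pig -> checks bit3=1, bit8=0, bit9=0 (has a 0) -> no
Op 6: query elk -> checks bit3=1, bit5=0, bit10=0 (has a 0) -> no
Op 7: insert ape -> sets bits 0 3 9 -> bits=110100010101
Op 8: insert ant -> sets bits 1 8 10 -> bits=110100011111
Op 9: query emu -> checks bit0=1, bit7=1, bit10=1 (all 1) -> maybe
Op 10: query bat -> checks bit0=1, bit11=1 (all 1) -> maybe
Query results in order: no maybe no no maybe maybe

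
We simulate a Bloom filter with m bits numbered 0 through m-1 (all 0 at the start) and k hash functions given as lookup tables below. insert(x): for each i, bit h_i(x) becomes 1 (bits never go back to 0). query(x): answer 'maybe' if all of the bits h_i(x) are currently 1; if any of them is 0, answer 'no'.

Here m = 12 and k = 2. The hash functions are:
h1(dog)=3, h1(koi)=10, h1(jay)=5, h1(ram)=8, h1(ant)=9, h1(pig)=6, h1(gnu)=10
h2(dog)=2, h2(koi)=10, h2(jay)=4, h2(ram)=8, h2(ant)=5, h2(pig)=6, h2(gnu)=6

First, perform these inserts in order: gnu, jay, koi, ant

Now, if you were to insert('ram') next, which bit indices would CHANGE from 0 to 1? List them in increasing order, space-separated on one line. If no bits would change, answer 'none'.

Answer: 8

Derivation:
Start: bits=000000000000
After insert 'gnu': sets bits 6 10 -> bits=000000100010
After insert 'jay': sets bits 4 5 -> bits=000011100010
After insert 'koi': sets bits 10 -> bits=000011100010
After insert 'ant': sets bits 5 9 -> bits=000011100110
insert 'ram' would touch bits 8; currently bit8=0
Bits that are 0 among those (would change 0->1): 8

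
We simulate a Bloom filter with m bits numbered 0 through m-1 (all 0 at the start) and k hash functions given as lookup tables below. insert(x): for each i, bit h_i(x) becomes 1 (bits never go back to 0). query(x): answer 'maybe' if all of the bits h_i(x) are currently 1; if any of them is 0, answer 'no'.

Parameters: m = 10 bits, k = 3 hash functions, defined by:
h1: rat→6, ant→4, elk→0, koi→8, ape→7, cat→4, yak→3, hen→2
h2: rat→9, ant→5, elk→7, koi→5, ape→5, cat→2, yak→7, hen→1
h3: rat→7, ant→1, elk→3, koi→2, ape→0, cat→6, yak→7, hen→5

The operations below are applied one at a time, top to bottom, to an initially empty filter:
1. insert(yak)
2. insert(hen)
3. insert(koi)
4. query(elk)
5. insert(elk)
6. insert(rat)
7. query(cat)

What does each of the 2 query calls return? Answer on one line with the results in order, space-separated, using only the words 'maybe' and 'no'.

Answer: no no

Derivation:
Start: bits=0000000000
Op 1: insert yak -> sets bits 3 7 -> bits=0001000100
Op 2: insert hen -> sets bits 1 2 5 -> bits=0111010100
Op 3: insert koi -> sets bits 2 5 8 -> bits=0111010110
Op 4: query elk -> checks bit0=0, bit3=1, bit7=1 (has a 0) -> no
Op 5: insert elk -> sets bits 0 3 7 -> bits=1111010110
Op 6: insert rat -> sets bits 6 7 9 -> bits=1111011111
Op 7: query cat -> checks bit2=1, bit4=0, bit6=1 (has a 0) -> no
Query results in order: no no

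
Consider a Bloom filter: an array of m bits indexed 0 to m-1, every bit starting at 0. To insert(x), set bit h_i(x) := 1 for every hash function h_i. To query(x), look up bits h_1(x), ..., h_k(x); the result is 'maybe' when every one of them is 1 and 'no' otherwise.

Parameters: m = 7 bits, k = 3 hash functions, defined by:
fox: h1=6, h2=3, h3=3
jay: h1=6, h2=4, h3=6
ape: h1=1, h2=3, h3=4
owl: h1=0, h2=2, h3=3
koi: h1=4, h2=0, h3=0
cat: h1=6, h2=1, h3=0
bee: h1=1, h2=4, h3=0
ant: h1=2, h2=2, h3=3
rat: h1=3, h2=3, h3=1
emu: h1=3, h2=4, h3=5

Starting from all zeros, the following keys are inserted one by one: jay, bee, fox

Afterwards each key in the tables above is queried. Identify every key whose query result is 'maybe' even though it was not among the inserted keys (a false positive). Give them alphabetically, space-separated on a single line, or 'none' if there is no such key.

Answer: ape cat koi rat

Derivation:
Start: bits=0000000
After insert 'jay': sets bits 4 6 -> bits=0000101
After insert 'bee': sets bits 0 1 4 -> bits=1100101
After insert 'fox': sets bits 3 6 -> bits=1101101
Not inserted: ant ape cat emu koi owl rat — query each against bits=1101101:
query ant: checks bit2=0, bit3=1 (has a 0) -> no => not a false positive
query ape: checks bit1=1, bit3=1, bit4=1 (all 1) -> maybe => FALSE POSITIVE
query cat: checks bit0=1, bit1=1, bit6=1 (all 1) -> maybe => FALSE POSITIVE
query emu: checks bit3=1, bit4=1, bit5=0 (has a 0) -> no => not a false positive
query koi: checks bit0=1, bit4=1 (all 1) -> maybe => FALSE POSITIVE
query owl: checks bit0=1, bit2=0, bit3=1 (has a 0) -> no => not a false positive
query rat: checks bit1=1, bit3=1 (all 1) -> maybe => FALSE POSITIVE
False positives (alphabetical): ape cat koi rat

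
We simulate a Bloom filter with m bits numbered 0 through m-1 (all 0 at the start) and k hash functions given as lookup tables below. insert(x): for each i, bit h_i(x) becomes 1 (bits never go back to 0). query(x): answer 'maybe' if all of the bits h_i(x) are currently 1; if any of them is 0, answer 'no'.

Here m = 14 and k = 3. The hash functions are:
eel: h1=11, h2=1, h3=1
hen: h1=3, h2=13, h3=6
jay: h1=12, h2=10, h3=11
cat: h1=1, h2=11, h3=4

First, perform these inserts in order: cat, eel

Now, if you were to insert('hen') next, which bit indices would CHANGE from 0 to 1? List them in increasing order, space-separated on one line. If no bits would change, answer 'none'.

Answer: 3 6 13

Derivation:
Start: bits=00000000000000
After insert 'cat': sets bits 1 4 11 -> bits=01001000000100
After insert 'eel': sets bits 1 11 -> bits=01001000000100
insert 'hen' would touch bits 3 6 13; currently bit3=0, bit6=0, bit13=0
Bits that are 0 among those (would change 0->1): 3 6 13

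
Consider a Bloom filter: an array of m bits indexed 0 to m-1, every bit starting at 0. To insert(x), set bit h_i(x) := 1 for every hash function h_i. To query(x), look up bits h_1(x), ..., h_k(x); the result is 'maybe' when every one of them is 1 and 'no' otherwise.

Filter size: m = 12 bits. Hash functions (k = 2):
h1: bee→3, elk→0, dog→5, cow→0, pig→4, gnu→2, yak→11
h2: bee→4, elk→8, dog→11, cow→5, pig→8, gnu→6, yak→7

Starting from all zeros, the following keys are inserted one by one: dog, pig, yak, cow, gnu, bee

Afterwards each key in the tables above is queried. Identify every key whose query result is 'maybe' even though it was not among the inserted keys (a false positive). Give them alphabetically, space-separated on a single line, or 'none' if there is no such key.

Start: bits=000000000000
After insert 'dog': sets bits 5 11 -> bits=000001000001
After insert 'pig': sets bits 4 8 -> bits=000011001001
After insert 'yak': sets bits 7 11 -> bits=000011011001
After insert 'cow': sets bits 0 5 -> bits=100011011001
After insert 'gnu': sets bits 2 6 -> bits=101011111001
After insert 'bee': sets bits 3 4 -> bits=101111111001
Not inserted: elk — query each against bits=101111111001:
query elk: checks bit0=1, bit8=1 (all 1) -> maybe => FALSE POSITIVE
False positives (alphabetical): elk

Answer: elk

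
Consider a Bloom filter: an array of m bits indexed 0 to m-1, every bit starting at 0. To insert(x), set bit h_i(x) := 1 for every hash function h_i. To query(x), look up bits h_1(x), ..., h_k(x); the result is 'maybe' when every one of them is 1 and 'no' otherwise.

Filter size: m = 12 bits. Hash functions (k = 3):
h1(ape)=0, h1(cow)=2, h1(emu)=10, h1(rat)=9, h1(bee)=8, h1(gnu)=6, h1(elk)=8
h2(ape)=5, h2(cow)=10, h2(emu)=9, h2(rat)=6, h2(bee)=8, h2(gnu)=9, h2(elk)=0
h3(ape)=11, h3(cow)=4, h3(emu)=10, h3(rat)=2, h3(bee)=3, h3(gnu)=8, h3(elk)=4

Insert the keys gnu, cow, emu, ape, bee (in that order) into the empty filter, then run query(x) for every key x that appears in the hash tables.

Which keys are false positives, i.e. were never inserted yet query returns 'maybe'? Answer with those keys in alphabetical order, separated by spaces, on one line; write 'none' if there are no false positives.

Answer: elk rat

Derivation:
Start: bits=000000000000
After insert 'gnu': sets bits 6 8 9 -> bits=000000101100
After insert 'cow': sets bits 2 4 10 -> bits=001010101110
After insert 'emu': sets bits 9 10 -> bits=001010101110
After insert 'ape': sets bits 0 5 11 -> bits=101011101111
After insert 'bee': sets bits 3 8 -> bits=101111101111
Not inserted: elk rat — query each against bits=101111101111:
query elk: checks bit0=1, bit4=1, bit8=1 (all 1) -> maybe => FALSE POSITIVE
query rat: checks bit2=1, bit6=1, bit9=1 (all 1) -> maybe => FALSE POSITIVE
False positives (alphabetical): elk rat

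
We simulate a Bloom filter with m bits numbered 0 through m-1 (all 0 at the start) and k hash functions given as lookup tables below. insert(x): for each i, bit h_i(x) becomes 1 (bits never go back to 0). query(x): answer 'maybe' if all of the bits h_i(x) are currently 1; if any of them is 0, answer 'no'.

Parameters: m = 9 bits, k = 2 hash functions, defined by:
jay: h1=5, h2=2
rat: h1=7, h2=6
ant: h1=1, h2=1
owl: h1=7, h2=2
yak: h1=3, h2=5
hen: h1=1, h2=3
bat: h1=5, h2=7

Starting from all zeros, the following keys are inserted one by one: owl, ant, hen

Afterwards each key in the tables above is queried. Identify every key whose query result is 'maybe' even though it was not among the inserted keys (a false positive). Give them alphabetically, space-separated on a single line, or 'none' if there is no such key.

Start: bits=000000000
After insert 'owl': sets bits 2 7 -> bits=001000010
After insert 'ant': sets bits 1 -> bits=011000010
After insert 'hen': sets bits 1 3 -> bits=011100010
Not inserted: bat jay rat yak — query each against bits=011100010:
query bat: checks bit5=0, bit7=1 (has a 0) -> no => not a false positive
query jay: checks bit2=1, bit5=0 (has a 0) -> no => not a false positive
query rat: checks bit6=0, bit7=1 (has a 0) -> no => not a false positive
query yak: checks bit3=1, bit5=0 (has a 0) -> no => not a false positive
False positives (alphabetical): none

Answer: none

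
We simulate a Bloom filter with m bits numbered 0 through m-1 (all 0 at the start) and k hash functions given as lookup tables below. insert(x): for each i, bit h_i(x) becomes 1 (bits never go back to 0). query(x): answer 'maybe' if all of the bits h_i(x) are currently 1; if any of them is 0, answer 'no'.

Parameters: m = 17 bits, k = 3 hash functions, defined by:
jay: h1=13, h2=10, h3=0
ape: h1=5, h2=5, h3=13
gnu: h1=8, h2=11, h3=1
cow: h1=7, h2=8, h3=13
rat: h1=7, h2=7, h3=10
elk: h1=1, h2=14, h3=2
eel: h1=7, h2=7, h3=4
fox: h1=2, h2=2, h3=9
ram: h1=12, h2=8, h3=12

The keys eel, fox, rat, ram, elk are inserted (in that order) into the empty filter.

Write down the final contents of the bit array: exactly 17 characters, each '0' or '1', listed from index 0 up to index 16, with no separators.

Answer: 01101001111010100

Derivation:
Start: bits=00000000000000000
After insert 'eel': sets bits 4 7 -> bits=00001001000000000
After insert 'fox': sets bits 2 9 -> bits=00101001010000000
After insert 'rat': sets bits 7 10 -> bits=00101001011000000
After insert 'ram': sets bits 8 12 -> bits=00101001111010000
After insert 'elk': sets bits 1 2 14 -> bits=01101001111010100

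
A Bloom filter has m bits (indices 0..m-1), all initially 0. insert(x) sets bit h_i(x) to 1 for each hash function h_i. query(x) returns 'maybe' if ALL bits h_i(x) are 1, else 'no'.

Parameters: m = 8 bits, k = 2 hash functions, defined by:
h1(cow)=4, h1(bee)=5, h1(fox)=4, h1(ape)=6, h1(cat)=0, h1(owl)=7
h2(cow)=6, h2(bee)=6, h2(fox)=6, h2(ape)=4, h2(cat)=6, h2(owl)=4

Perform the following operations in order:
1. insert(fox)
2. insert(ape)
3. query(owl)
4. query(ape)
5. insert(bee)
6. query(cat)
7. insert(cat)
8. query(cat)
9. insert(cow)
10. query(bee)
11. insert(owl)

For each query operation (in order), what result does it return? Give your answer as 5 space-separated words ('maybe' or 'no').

Answer: no maybe no maybe maybe

Derivation:
Start: bits=00000000
Op 1: insert fox -> sets bits 4 6 -> bits=00001010
Op 2: insert ape -> sets bits 4 6 -> bits=00001010
Op 3: query owl -> checks bit4=1, bit7=0 (has a 0) -> no
Op 4: query ape -> checks bit4=1, bit6=1 (all 1) -> maybe
Op 5: insert bee -> sets bits 5 6 -> bits=00001110
Op 6: query cat -> checks bit0=0, bit6=1 (has a 0) -> no
Op 7: insert cat -> sets bits 0 6 -> bits=10001110
Op 8: query cat -> checks bit0=1, bit6=1 (all 1) -> maybe
Op 9: insert cow -> sets bits 4 6 -> bits=10001110
Op 10: query bee -> checks bit5=1, bit6=1 (all 1) -> maybe
Op 11: insert owl -> sets bits 4 7 -> bits=10001111
Query results in order: no maybe no maybe maybe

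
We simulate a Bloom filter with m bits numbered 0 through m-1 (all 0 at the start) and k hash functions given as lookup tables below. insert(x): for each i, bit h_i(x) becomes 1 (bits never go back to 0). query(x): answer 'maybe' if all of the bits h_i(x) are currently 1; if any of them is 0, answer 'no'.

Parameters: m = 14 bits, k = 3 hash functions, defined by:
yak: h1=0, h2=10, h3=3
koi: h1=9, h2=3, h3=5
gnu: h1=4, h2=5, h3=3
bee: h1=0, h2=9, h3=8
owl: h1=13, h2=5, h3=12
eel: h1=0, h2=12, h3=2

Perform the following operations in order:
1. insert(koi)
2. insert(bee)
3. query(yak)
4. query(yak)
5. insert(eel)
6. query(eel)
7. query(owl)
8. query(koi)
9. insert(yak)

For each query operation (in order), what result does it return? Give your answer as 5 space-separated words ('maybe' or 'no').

Start: bits=00000000000000
Op 1: insert koi -> sets bits 3 5 9 -> bits=00010100010000
Op 2: insert bee -> sets bits 0 8 9 -> bits=10010100110000
Op 3: query yak -> checks bit0=1, bit3=1, bit10=0 (has a 0) -> no
Op 4: query yak -> checks bit0=1, bit3=1, bit10=0 (has a 0) -> no
Op 5: insert eel -> sets bits 0 2 12 -> bits=10110100110010
Op 6: query eel -> checks bit0=1, bit2=1, bit12=1 (all 1) -> maybe
Op 7: query owl -> checks bit5=1, bit12=1, bit13=0 (has a 0) -> no
Op 8: query koi -> checks bit3=1, bit5=1, bit9=1 (all 1) -> maybe
Op 9: insert yak -> sets bits 0 3 10 -> bits=10110100111010
Query results in order: no no maybe no maybe

Answer: no no maybe no maybe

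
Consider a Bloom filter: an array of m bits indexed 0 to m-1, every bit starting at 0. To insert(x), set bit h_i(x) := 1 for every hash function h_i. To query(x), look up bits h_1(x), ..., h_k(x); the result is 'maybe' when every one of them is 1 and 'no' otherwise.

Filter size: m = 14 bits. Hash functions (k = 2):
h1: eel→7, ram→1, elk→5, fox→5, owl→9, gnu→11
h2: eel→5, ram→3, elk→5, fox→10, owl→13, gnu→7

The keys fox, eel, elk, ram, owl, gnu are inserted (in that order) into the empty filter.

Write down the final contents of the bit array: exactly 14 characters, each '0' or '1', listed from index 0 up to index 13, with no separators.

Answer: 01010101011101

Derivation:
Start: bits=00000000000000
After insert 'fox': sets bits 5 10 -> bits=00000100001000
After insert 'eel': sets bits 5 7 -> bits=00000101001000
After insert 'elk': sets bits 5 -> bits=00000101001000
After insert 'ram': sets bits 1 3 -> bits=01010101001000
After insert 'owl': sets bits 9 13 -> bits=01010101011001
After insert 'gnu': sets bits 7 11 -> bits=01010101011101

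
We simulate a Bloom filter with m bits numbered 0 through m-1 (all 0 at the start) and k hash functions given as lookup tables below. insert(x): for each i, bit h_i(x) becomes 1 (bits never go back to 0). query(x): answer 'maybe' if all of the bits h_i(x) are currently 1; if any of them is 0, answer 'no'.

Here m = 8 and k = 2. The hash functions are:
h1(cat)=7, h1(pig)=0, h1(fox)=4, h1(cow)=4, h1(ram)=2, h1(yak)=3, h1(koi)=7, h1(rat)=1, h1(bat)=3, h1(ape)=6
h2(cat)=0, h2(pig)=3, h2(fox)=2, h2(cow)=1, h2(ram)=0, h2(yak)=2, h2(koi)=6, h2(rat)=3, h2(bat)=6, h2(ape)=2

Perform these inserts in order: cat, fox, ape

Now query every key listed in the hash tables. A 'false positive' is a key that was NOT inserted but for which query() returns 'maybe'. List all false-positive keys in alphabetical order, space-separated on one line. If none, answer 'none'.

Answer: koi ram

Derivation:
Start: bits=00000000
After insert 'cat': sets bits 0 7 -> bits=10000001
After insert 'fox': sets bits 2 4 -> bits=10101001
After insert 'ape': sets bits 2 6 -> bits=10101011
Not inserted: bat cow koi pig ram rat yak — query each against bits=10101011:
query bat: checks bit3=0, bit6=1 (has a 0) -> no => not a false positive
query cow: checks bit1=0, bit4=1 (has a 0) -> no => not a false positive
query koi: checks bit6=1, bit7=1 (all 1) -> maybe => FALSE POSITIVE
query pig: checks bit0=1, bit3=0 (has a 0) -> no => not a false positive
query ram: checks bit0=1, bit2=1 (all 1) -> maybe => FALSE POSITIVE
query rat: checks bit1=0, bit3=0 (has a 0) -> no => not a false positive
query yak: checks bit2=1, bit3=0 (has a 0) -> no => not a false positive
False positives (alphabetical): koi ram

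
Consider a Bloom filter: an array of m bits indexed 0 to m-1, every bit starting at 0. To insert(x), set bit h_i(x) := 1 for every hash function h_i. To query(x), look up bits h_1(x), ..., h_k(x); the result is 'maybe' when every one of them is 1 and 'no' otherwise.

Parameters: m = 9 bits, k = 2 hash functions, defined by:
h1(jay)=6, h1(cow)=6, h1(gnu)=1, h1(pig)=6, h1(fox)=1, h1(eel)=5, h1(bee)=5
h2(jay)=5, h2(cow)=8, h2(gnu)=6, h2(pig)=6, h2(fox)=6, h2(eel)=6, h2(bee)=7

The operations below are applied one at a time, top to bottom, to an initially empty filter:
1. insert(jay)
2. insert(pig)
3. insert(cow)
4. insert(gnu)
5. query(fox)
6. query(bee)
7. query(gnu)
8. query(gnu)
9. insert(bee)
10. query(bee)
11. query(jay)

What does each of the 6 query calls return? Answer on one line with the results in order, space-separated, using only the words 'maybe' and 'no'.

Answer: maybe no maybe maybe maybe maybe

Derivation:
Start: bits=000000000
Op 1: insert jay -> sets bits 5 6 -> bits=000001100
Op 2: insert pig -> sets bits 6 -> bits=000001100
Op 3: insert cow -> sets bits 6 8 -> bits=000001101
Op 4: insert gnu -> sets bits 1 6 -> bits=010001101
Op 5: query fox -> checks bit1=1, bit6=1 (all 1) -> maybe
Op 6: query bee -> checks bit5=1, bit7=0 (has a 0) -> no
Op 7: query gnu -> checks bit1=1, bit6=1 (all 1) -> maybe
Op 8: query gnu -> checks bit1=1, bit6=1 (all 1) -> maybe
Op 9: insert bee -> sets bits 5 7 -> bits=010001111
Op 10: query bee -> checks bit5=1, bit7=1 (all 1) -> maybe
Op 11: query jay -> checks bit5=1, bit6=1 (all 1) -> maybe
Query results in order: maybe no maybe maybe maybe maybe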